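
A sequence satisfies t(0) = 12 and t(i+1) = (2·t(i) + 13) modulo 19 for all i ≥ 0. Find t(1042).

Computing terms: t(0) = 12, t(1) = 18, t(2) = 11, t(3) = 16, t(4) = 7, t(5) = 8, t(6) = 10, t(7) = 14, t(8) = 3, t(9) = 0, t(10) = 13, t(11) = 1, t(12) = 15, t(13) = 5, t(14) = 4, t(15) = 2, t(16) = 17, t(17) = 9, t(18) = 12.
The sequence repeats with period 18.
So t(1042) = t(0 + ((1042-0) mod 18)) = t(16) = 17.

17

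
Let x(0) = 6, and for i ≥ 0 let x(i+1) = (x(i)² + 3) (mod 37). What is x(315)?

Listing terms: x(0) = 6; x(1) = 2; x(2) = 7; x(3) = 15; x(4) = 6.
The sequence repeats with period 4.
(315 - 0) mod 4 = 3, so x(315) = x(3) = 15.

15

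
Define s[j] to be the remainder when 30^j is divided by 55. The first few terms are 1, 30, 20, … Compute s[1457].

35

Listing terms: s[0] = 1, s[1] = 30, s[2] = 20, s[3] = 50, s[4] = 15, s[5] = 10, s[6] = 25, s[7] = 35, s[8] = 5, s[9] = 40, s[10] = 45, s[11] = 30.
Since s[11] = s[1] = 30, the sequence is eventually periodic: after a pre-period of length 1 it cycles with period 10.
For j ≥ 1, s[j] depends only on (j - 1) mod 10. (1457 - 1) mod 10 = 6, so s[1457] = s[7] = 35.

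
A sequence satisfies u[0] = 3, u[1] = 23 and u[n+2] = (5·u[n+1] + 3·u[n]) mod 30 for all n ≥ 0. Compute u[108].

7

Listing terms: u[0] = 3; u[1] = 23; u[2] = 4; u[3] = 29; u[4] = 7; u[5] = 2; u[6] = 1; u[7] = 11; u[8] = 28; u[9] = 23; u[10] = 19; u[11] = 14; u[12] = 7; u[13] = 17; u[14] = 16; u[15] = 11; u[16] = 13; u[17] = 8; u[18] = 19; u[19] = 29; u[20] = 22; u[21] = 17; u[22] = 1; u[23] = 26; u[24] = 13; u[25] = 23; u[26] = 4.
Since (u[25], u[26]) = (u[1], u[2]) = (23, 4) (two consecutive terms determine the rest), the sequence is eventually periodic: after a pre-period of length 1 it cycles with period 24.
For n ≥ 1, u[n] depends only on (n - 1) mod 24. (108 - 1) mod 24 = 11, so u[108] = u[12] = 7.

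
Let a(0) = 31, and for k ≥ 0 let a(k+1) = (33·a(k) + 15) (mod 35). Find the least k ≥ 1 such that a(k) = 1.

Listing terms: a(0) = 31; a(1) = 23; a(2) = 4; a(3) = 7; a(4) = 1; a(5) = 13; a(6) = 24; a(7) = 2; a(8) = 11; a(9) = 28; a(10) = 29; a(11) = 27; a(12) = 31.
The sequence repeats with period 12.
The value 1 first appears (with k ≥ 1) at a(4).

4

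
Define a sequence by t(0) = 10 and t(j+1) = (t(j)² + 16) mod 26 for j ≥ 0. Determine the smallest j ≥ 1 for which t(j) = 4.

We have t(0) = 10,  t(1) = 12,  t(2) = 4,  t(3) = 6,  t(4) = 0,  t(5) = 16,  t(6) = 12.
Since t(6) = t(1) = 12, the sequence is eventually periodic: after a pre-period of length 1 it cycles with period 5.
The value 4 first appears (with j ≥ 1) at t(2).

2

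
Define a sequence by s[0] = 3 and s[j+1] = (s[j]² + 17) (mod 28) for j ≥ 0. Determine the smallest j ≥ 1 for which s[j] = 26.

1

s[0] = 3,  s[1] = 26,  s[2] = 21,  s[3] = 10,  s[4] = 5,  s[5] = 14,  s[6] = 17,  s[7] = 26.
Since s[7] = s[1] = 26, the sequence is eventually periodic: after a pre-period of length 1 it cycles with period 6.
The value 26 first appears (with j ≥ 1) at s[1].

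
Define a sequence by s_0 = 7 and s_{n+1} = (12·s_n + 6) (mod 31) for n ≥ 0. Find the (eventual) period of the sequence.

Computing terms: s_0 = 7,  s_1 = 28,  s_2 = 1,  s_3 = 18,  s_4 = 5,  s_5 = 4,  s_6 = 23,  s_7 = 3,  s_8 = 11,  s_9 = 14,  s_{10} = 19,  s_{11} = 17,  s_{12} = 24,  s_{13} = 15,  s_{14} = 0,  s_{15} = 6,  s_{16} = 16,  s_{17} = 12,  s_{18} = 26,  s_{19} = 8,  s_{20} = 9,  s_{21} = 21,  s_{22} = 10,  s_{23} = 2,  s_{24} = 30,  s_{25} = 25,  s_{26} = 27,  s_{27} = 20,  s_{28} = 29,  s_{29} = 13,  s_{30} = 7.
The sequence repeats with period 30.

30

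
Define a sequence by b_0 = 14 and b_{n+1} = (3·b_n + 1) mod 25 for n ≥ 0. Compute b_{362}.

5

We have b_0 = 14, b_1 = 18, b_2 = 5, b_3 = 16, b_4 = 24, b_5 = 23, b_6 = 20, b_7 = 11, b_8 = 9, b_9 = 3, b_{10} = 10, b_{11} = 6, b_{12} = 19, b_{13} = 8, b_{14} = 0, b_{15} = 1, b_{16} = 4, b_{17} = 13, b_{18} = 15, b_{19} = 21, b_{20} = 14.
The sequence repeats with period 20.
(362 - 0) mod 20 = 2, so b_{362} = b_2 = 5.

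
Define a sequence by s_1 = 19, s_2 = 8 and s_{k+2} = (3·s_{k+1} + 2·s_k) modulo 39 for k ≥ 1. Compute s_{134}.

8

We have s_1 = 19,  s_2 = 8,  s_3 = 23,  s_4 = 7,  s_5 = 28,  s_6 = 20,  s_7 = 38,  s_8 = 37,  s_9 = 31,  s_{10} = 11,  s_{11} = 17,  s_{12} = 34,  s_{13} = 19,  s_{14} = 8.
The sequence repeats with period 12.
(134 - 1) mod 12 = 1, so s_{134} = s_2 = 8.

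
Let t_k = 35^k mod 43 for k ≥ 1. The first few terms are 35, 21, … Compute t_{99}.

We have t_1 = 35; t_2 = 21; t_3 = 4; t_4 = 11; t_5 = 41; t_6 = 16; t_7 = 1; t_8 = 35.
The sequence repeats with period 7.
(99 - 1) mod 7 = 0, so t_{99} = t_1 = 35.

35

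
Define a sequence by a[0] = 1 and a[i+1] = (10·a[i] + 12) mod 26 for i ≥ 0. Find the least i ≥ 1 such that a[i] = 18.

Computing terms: a[0] = 1,  a[1] = 22,  a[2] = 24,  a[3] = 18,  a[4] = 10,  a[5] = 8,  a[6] = 14,  a[7] = 22.
Since a[7] = a[1] = 22, the sequence is eventually periodic: after a pre-period of length 1 it cycles with period 6.
The value 18 first appears (with i ≥ 1) at a[3].

3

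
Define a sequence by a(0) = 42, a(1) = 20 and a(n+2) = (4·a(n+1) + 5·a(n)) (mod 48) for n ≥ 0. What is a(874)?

We have a(0) = 42, a(1) = 20, a(2) = 2, a(3) = 12, a(4) = 10, a(5) = 4, a(6) = 18, a(7) = 44, a(8) = 26, a(9) = 36, a(10) = 34, a(11) = 28, a(12) = 42, a(13) = 20.
The sequence repeats with period 12.
So a(874) = a(0 + ((874-0) mod 12)) = a(10) = 34.

34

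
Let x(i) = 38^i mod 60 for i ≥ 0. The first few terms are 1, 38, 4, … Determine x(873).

8

Listing terms: x(0) = 1; x(1) = 38; x(2) = 4; x(3) = 32; x(4) = 16; x(5) = 8; x(6) = 4.
Since x(6) = x(2) = 4, the sequence is eventually periodic: after a pre-period of length 2 it cycles with period 4.
For i ≥ 2, x(i) depends only on (i - 2) mod 4. (873 - 2) mod 4 = 3, so x(873) = x(5) = 8.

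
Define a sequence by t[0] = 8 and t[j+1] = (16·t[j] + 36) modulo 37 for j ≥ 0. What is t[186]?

We have t[0] = 8, t[1] = 16, t[2] = 33, t[3] = 9, t[4] = 32, t[5] = 30, t[6] = 35, t[7] = 4, t[8] = 26, t[9] = 8.
The sequence repeats with period 9.
So t[186] = t[0 + ((186-0) mod 9)] = t[6] = 35.

35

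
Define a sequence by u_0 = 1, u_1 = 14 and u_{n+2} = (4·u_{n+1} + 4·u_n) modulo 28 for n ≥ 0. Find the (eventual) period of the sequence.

6

u_0 = 1, u_1 = 14, u_2 = 4, u_3 = 16, u_4 = 24, u_5 = 20, u_6 = 8, u_7 = 0, u_8 = 4, u_9 = 16.
Since (u_8, u_9) = (u_2, u_3) = (4, 16) (two consecutive terms determine the rest), the sequence is eventually periodic: after a pre-period of length 2 it cycles with period 6.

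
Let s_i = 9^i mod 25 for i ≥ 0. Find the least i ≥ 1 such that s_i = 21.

8

Listing terms: s_0 = 1,  s_1 = 9,  s_2 = 6,  s_3 = 4,  s_4 = 11,  s_5 = 24,  s_6 = 16,  s_7 = 19,  s_8 = 21,  s_9 = 14,  s_{10} = 1.
Since s_{10} = s_0 = 1, the sequence is periodic with period 10.
The value 21 first appears (with i ≥ 1) at s_8.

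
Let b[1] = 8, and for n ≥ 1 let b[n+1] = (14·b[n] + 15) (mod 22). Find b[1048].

Listing terms: b[1] = 8, b[2] = 17, b[3] = 11, b[4] = 15, b[5] = 5, b[6] = 19, b[7] = 17.
Since b[7] = b[2] = 17, the sequence is eventually periodic: after a pre-period of length 1 it cycles with period 5.
For n ≥ 2, b[n] depends only on (n - 2) mod 5. (1048 - 2) mod 5 = 1, so b[1048] = b[3] = 11.

11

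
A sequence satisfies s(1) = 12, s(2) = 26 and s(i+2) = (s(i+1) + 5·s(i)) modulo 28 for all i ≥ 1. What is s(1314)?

22

We have s(1) = 12, s(2) = 26, s(3) = 2, s(4) = 20, s(5) = 2, s(6) = 18, s(7) = 0, s(8) = 6, s(9) = 6, s(10) = 8, s(11) = 10, s(12) = 22, s(13) = 16, s(14) = 14, s(15) = 10, s(16) = 24, s(17) = 18, s(18) = 26, s(19) = 4, s(20) = 22, s(21) = 14, s(22) = 12, s(23) = 26.
Since (s(22), s(23)) = (s(1), s(2)) = (12, 26) (two consecutive terms determine the rest), the sequence is periodic with period 21.
So s(1314) = s(1 + ((1314-1) mod 21)) = s(12) = 22.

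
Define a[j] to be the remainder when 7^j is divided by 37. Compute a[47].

12

Computing terms: a[1] = 7; a[2] = 12; a[3] = 10; a[4] = 33; a[5] = 9; a[6] = 26; a[7] = 34; a[8] = 16; a[9] = 1; a[10] = 7.
Since a[10] = a[1] = 7, the sequence is periodic with period 9.
So a[47] = a[1 + ((47-1) mod 9)] = a[2] = 12.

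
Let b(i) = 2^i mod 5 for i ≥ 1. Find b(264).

b(1) = 2, b(2) = 4, b(3) = 3, b(4) = 1, b(5) = 2.
The sequence repeats with period 4.
So b(264) = b(1 + ((264-1) mod 4)) = b(4) = 1.

1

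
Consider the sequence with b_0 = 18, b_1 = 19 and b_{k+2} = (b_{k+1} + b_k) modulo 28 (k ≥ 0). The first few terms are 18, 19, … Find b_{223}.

15

Listing terms: b_0 = 18,  b_1 = 19,  b_2 = 9,  b_3 = 0,  b_4 = 9,  b_5 = 9,  b_6 = 18,  b_7 = 27,  b_8 = 17,  b_9 = 16,  b_{10} = 5,  b_{11} = 21,  b_{12} = 26,  b_{13} = 19,  b_{14} = 17,  b_{15} = 8,  b_{16} = 25,  b_{17} = 5,  b_{18} = 2,  b_{19} = 7,  b_{20} = 9,  b_{21} = 16,  b_{22} = 25,  b_{23} = 13,  b_{24} = 10,  b_{25} = 23,  b_{26} = 5,  b_{27} = 0,  b_{28} = 5,  b_{29} = 5,  b_{30} = 10,  b_{31} = 15,  b_{32} = 25,  b_{33} = 12,  b_{34} = 9,  b_{35} = 21,  b_{36} = 2,  b_{37} = 23,  b_{38} = 25,  b_{39} = 20,  b_{40} = 17,  b_{41} = 9,  b_{42} = 26,  b_{43} = 7,  b_{44} = 5,  b_{45} = 12,  b_{46} = 17,  b_{47} = 1,  b_{48} = 18,  b_{49} = 19.
Since (b_{48}, b_{49}) = (b_0, b_1) = (18, 19) (two consecutive terms determine the rest), the sequence is periodic with period 48.
(223 - 0) mod 48 = 31, so b_{223} = b_{31} = 15.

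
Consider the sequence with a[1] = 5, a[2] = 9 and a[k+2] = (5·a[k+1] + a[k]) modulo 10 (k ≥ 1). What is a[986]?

9

a[1] = 5,  a[2] = 9,  a[3] = 0,  a[4] = 9,  a[5] = 5,  a[6] = 4,  a[7] = 5,  a[8] = 9.
The sequence repeats with period 6.
So a[986] = a[1 + ((986-1) mod 6)] = a[2] = 9.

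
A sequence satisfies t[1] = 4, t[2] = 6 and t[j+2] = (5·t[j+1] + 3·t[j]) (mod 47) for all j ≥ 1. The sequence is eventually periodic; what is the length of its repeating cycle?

We have t[1] = 4, t[2] = 6, t[3] = 42, t[4] = 40, t[5] = 44, t[6] = 11, t[7] = 46, t[8] = 28, t[9] = 43, t[10] = 17, t[11] = 26, t[12] = 40, t[13] = 43, t[14] = 6, t[15] = 18, t[16] = 14, t[17] = 30, t[18] = 4, t[19] = 16, t[20] = 45, t[21] = 38, t[22] = 43, t[23] = 0, t[24] = 35, t[25] = 34, t[26] = 40, t[27] = 20, t[28] = 32, t[29] = 32, t[30] = 21, t[31] = 13, t[32] = 34, t[33] = 21, t[34] = 19, t[35] = 17, t[36] = 1, t[37] = 9, t[38] = 1, t[39] = 32, t[40] = 22, t[41] = 18, t[42] = 15, t[43] = 35, t[44] = 32, t[45] = 30, t[46] = 11, t[47] = 4, t[48] = 6.
Since (t[47], t[48]) = (t[1], t[2]) = (4, 6) (two consecutive terms determine the rest), the sequence is periodic with period 46.

46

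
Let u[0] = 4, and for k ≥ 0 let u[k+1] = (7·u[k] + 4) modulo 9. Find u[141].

1

u[0] = 4; u[1] = 5; u[2] = 3; u[3] = 7; u[4] = 8; u[5] = 6; u[6] = 1; u[7] = 2; u[8] = 0; u[9] = 4.
Since u[9] = u[0] = 4, the sequence is periodic with period 9.
So u[141] = u[0 + ((141-0) mod 9)] = u[6] = 1.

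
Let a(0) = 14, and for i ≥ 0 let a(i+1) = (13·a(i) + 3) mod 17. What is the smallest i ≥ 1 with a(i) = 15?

Listing terms: a(0) = 14; a(1) = 15; a(2) = 11; a(3) = 10; a(4) = 14.
The sequence repeats with period 4.
The value 15 first appears (with i ≥ 1) at a(1).

1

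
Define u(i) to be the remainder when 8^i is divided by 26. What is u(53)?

8

We have u(1) = 8, u(2) = 12, u(3) = 18, u(4) = 14, u(5) = 8.
Since u(5) = u(1) = 8, the sequence is periodic with period 4.
(53 - 1) mod 4 = 0, so u(53) = u(1) = 8.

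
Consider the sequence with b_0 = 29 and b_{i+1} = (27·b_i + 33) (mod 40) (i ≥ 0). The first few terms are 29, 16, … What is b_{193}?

16

Computing terms: b_0 = 29; b_1 = 16; b_2 = 25; b_3 = 28; b_4 = 29.
Since b_4 = b_0 = 29, the sequence is periodic with period 4.
(193 - 0) mod 4 = 1, so b_{193} = b_1 = 16.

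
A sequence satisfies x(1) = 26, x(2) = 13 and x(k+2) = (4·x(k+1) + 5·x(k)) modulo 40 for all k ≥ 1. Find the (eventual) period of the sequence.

4

Computing terms: x(1) = 26, x(2) = 13, x(3) = 22, x(4) = 33, x(5) = 2, x(6) = 13, x(7) = 22.
Since (x(6), x(7)) = (x(2), x(3)) = (13, 22) (two consecutive terms determine the rest), the sequence is eventually periodic: after a pre-period of length 1 it cycles with period 4.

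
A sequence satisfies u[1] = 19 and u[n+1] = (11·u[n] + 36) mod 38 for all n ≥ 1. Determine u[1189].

19

Computing terms: u[1] = 19, u[2] = 17, u[3] = 33, u[4] = 19.
The sequence repeats with period 3.
(1189 - 1) mod 3 = 0, so u[1189] = u[1] = 19.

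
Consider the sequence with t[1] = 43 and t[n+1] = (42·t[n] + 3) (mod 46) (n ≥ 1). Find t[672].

t[1] = 43,  t[2] = 15,  t[3] = 35,  t[4] = 1,  t[5] = 45,  t[6] = 7,  t[7] = 21,  t[8] = 11,  t[9] = 5,  t[10] = 29,  t[11] = 25,  t[12] = 41,  t[13] = 23,  t[14] = 3,  t[15] = 37,  t[16] = 39,  t[17] = 31,  t[18] = 17,  t[19] = 27,  t[20] = 33,  t[21] = 9,  t[22] = 13,  t[23] = 43.
Since t[23] = t[1] = 43, the sequence is periodic with period 22.
(672 - 1) mod 22 = 11, so t[672] = t[12] = 41.

41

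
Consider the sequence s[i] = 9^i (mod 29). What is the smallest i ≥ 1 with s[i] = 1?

Computing terms: s[0] = 1, s[1] = 9, s[2] = 23, s[3] = 4, s[4] = 7, s[5] = 5, s[6] = 16, s[7] = 28, s[8] = 20, s[9] = 6, s[10] = 25, s[11] = 22, s[12] = 24, s[13] = 13, s[14] = 1.
The sequence repeats with period 14.
The value 1 next appears (with i ≥ 1) at s[14].

14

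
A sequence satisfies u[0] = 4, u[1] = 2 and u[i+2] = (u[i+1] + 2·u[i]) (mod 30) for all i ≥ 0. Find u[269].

u[0] = 4,  u[1] = 2,  u[2] = 10,  u[3] = 14,  u[4] = 4,  u[5] = 2.
Since (u[4], u[5]) = (u[0], u[1]) = (4, 2) (two consecutive terms determine the rest), the sequence is periodic with period 4.
(269 - 0) mod 4 = 1, so u[269] = u[1] = 2.

2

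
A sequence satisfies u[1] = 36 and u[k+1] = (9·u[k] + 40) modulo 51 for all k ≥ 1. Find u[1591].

u[1] = 36, u[2] = 7, u[3] = 1, u[4] = 49, u[5] = 22, u[6] = 34, u[7] = 40, u[8] = 43, u[9] = 19, u[10] = 7.
Since u[10] = u[2] = 7, the sequence is eventually periodic: after a pre-period of length 1 it cycles with period 8.
For k ≥ 2, u[k] depends only on (k - 2) mod 8. (1591 - 2) mod 8 = 5, so u[1591] = u[7] = 40.

40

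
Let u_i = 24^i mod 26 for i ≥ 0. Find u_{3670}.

10

u_0 = 1; u_1 = 24; u_2 = 4; u_3 = 18; u_4 = 16; u_5 = 20; u_6 = 12; u_7 = 2; u_8 = 22; u_9 = 8; u_{10} = 10; u_{11} = 6; u_{12} = 14; u_{13} = 24.
Since u_{13} = u_1 = 24, the sequence is eventually periodic: after a pre-period of length 1 it cycles with period 12.
For i ≥ 1, u_i depends only on (i - 1) mod 12. (3670 - 1) mod 12 = 9, so u_{3670} = u_{10} = 10.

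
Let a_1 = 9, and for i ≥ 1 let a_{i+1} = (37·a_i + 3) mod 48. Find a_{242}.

Computing terms: a_1 = 9,  a_2 = 0,  a_3 = 3,  a_4 = 18,  a_5 = 45,  a_6 = 36,  a_7 = 39,  a_8 = 6,  a_9 = 33,  a_{10} = 24,  a_{11} = 27,  a_{12} = 42,  a_{13} = 21,  a_{14} = 12,  a_{15} = 15,  a_{16} = 30,  a_{17} = 9.
Since a_{17} = a_1 = 9, the sequence is periodic with period 16.
So a_{242} = a_{1 + ((242-1) mod 16)} = a_2 = 0.

0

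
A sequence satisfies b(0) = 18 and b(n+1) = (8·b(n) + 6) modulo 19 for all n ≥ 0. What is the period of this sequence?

6

b(0) = 18, b(1) = 17, b(2) = 9, b(3) = 2, b(4) = 3, b(5) = 11, b(6) = 18.
The sequence repeats with period 6.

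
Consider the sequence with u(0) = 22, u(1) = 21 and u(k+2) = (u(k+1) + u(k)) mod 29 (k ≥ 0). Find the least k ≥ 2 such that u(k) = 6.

3

We have u(0) = 22, u(1) = 21, u(2) = 14, u(3) = 6, u(4) = 20, u(5) = 26, u(6) = 17, u(7) = 14, u(8) = 2, u(9) = 16, u(10) = 18, u(11) = 5, u(12) = 23, u(13) = 28, u(14) = 22, u(15) = 21.
Since (u(14), u(15)) = (u(0), u(1)) = (22, 21) (two consecutive terms determine the rest), the sequence is periodic with period 14.
The value 6 first appears (with k ≥ 2) at u(3).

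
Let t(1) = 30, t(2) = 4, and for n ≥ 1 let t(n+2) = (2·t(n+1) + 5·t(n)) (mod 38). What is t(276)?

t(1) = 30, t(2) = 4, t(3) = 6, t(4) = 32, t(5) = 18, t(6) = 6, t(7) = 26, t(8) = 6, t(9) = 28, t(10) = 10, t(11) = 8, t(12) = 28, t(13) = 20, t(14) = 28, t(15) = 4, t(16) = 34, t(17) = 12, t(18) = 4, t(19) = 30, t(20) = 4.
Since (t(19), t(20)) = (t(1), t(2)) = (30, 4) (two consecutive terms determine the rest), the sequence is periodic with period 18.
So t(276) = t(1 + ((276-1) mod 18)) = t(6) = 6.

6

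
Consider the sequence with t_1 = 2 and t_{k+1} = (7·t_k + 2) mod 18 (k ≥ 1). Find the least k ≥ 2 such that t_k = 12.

Listing terms: t_1 = 2; t_2 = 16; t_3 = 6; t_4 = 8; t_5 = 4; t_6 = 12; t_7 = 14; t_8 = 10; t_9 = 0; t_{10} = 2.
Since t_{10} = t_1 = 2, the sequence is periodic with period 9.
The value 12 first appears (with k ≥ 2) at t_6.

6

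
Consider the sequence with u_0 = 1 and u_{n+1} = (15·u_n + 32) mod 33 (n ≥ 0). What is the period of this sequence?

We have u_0 = 1; u_1 = 14; u_2 = 11; u_3 = 32; u_4 = 17; u_5 = 23; u_6 = 14.
Since u_6 = u_1 = 14, the sequence is eventually periodic: after a pre-period of length 1 it cycles with period 5.

5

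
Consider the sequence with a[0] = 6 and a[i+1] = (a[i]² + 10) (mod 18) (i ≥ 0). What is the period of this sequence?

3

Listing terms: a[0] = 6; a[1] = 10; a[2] = 2; a[3] = 14; a[4] = 8; a[5] = 2.
Since a[5] = a[2] = 2, the sequence is eventually periodic: after a pre-period of length 2 it cycles with period 3.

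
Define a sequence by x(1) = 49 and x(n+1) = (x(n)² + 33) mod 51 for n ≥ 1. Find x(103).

x(1) = 49, x(2) = 37, x(3) = 25, x(4) = 46, x(5) = 7, x(6) = 31, x(7) = 25.
Since x(7) = x(3) = 25, the sequence is eventually periodic: after a pre-period of length 2 it cycles with period 4.
For n ≥ 3, x(n) depends only on (n - 3) mod 4. (103 - 3) mod 4 = 0, so x(103) = x(3) = 25.

25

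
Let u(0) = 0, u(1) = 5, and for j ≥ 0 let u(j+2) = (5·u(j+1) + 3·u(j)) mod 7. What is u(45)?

Computing terms: u(0) = 0, u(1) = 5, u(2) = 4, u(3) = 0, u(4) = 5.
Since (u(3), u(4)) = (u(0), u(1)) = (0, 5) (two consecutive terms determine the rest), the sequence is periodic with period 3.
So u(45) = u(0 + ((45-0) mod 3)) = u(0) = 0.

0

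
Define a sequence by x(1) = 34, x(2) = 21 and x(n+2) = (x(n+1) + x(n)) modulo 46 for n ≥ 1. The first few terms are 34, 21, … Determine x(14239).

Computing terms: x(1) = 34; x(2) = 21; x(3) = 9; x(4) = 30; x(5) = 39; x(6) = 23; x(7) = 16; x(8) = 39; x(9) = 9; x(10) = 2; x(11) = 11; x(12) = 13; x(13) = 24; x(14) = 37; x(15) = 15; x(16) = 6; x(17) = 21; x(18) = 27; x(19) = 2; x(20) = 29; x(21) = 31; x(22) = 14; x(23) = 45; x(24) = 13; x(25) = 12; x(26) = 25; x(27) = 37; x(28) = 16; x(29) = 7; x(30) = 23; x(31) = 30; x(32) = 7; x(33) = 37; x(34) = 44; x(35) = 35; x(36) = 33; x(37) = 22; x(38) = 9; x(39) = 31; x(40) = 40; x(41) = 25; x(42) = 19; x(43) = 44; x(44) = 17; x(45) = 15; x(46) = 32; x(47) = 1; x(48) = 33; x(49) = 34; x(50) = 21.
The sequence repeats with period 48.
So x(14239) = x(1 + ((14239-1) mod 48)) = x(31) = 30.

30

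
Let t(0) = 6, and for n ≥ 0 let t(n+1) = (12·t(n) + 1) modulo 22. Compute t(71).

11

Listing terms: t(0) = 6; t(1) = 7; t(2) = 19; t(3) = 9; t(4) = 21; t(5) = 11; t(6) = 1; t(7) = 13; t(8) = 3; t(9) = 15; t(10) = 5; t(11) = 17; t(12) = 7.
Since t(12) = t(1) = 7, the sequence is eventually periodic: after a pre-period of length 1 it cycles with period 11.
For n ≥ 1, t(n) depends only on (n - 1) mod 11. (71 - 1) mod 11 = 4, so t(71) = t(5) = 11.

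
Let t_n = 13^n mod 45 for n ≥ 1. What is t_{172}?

We have t_1 = 13; t_2 = 34; t_3 = 37; t_4 = 31; t_5 = 43; t_6 = 19; t_7 = 22; t_8 = 16; t_9 = 28; t_{10} = 4; t_{11} = 7; t_{12} = 1; t_{13} = 13.
The sequence repeats with period 12.
(172 - 1) mod 12 = 3, so t_{172} = t_4 = 31.

31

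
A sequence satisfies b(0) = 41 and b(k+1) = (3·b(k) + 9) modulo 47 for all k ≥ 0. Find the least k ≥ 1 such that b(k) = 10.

18

Listing terms: b(0) = 41, b(1) = 38, b(2) = 29, b(3) = 2, b(4) = 15, b(5) = 7, b(6) = 30, b(7) = 5, b(8) = 24, b(9) = 34, b(10) = 17, b(11) = 13, b(12) = 1, b(13) = 12, b(14) = 45, b(15) = 3, b(16) = 18, b(17) = 16, b(18) = 10, b(19) = 39, b(20) = 32, b(21) = 11, b(22) = 42, b(23) = 41.
Since b(23) = b(0) = 41, the sequence is periodic with period 23.
The value 10 first appears (with k ≥ 1) at b(18).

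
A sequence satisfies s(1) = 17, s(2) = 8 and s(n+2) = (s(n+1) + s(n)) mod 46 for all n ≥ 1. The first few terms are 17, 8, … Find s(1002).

We have s(1) = 17,  s(2) = 8,  s(3) = 25,  s(4) = 33,  s(5) = 12,  s(6) = 45,  s(7) = 11,  s(8) = 10,  s(9) = 21,  s(10) = 31,  s(11) = 6,  s(12) = 37,  s(13) = 43,  s(14) = 34,  s(15) = 31,  s(16) = 19,  s(17) = 4,  s(18) = 23,  s(19) = 27,  s(20) = 4,  s(21) = 31,  s(22) = 35,  s(23) = 20,  s(24) = 9,  s(25) = 29,  s(26) = 38,  s(27) = 21,  s(28) = 13,  s(29) = 34,  s(30) = 1,  s(31) = 35,  s(32) = 36,  s(33) = 25,  s(34) = 15,  s(35) = 40,  s(36) = 9,  s(37) = 3,  s(38) = 12,  s(39) = 15,  s(40) = 27,  s(41) = 42,  s(42) = 23,  s(43) = 19,  s(44) = 42,  s(45) = 15,  s(46) = 11,  s(47) = 26,  s(48) = 37,  s(49) = 17,  s(50) = 8.
The sequence repeats with period 48.
(1002 - 1) mod 48 = 41, so s(1002) = s(42) = 23.

23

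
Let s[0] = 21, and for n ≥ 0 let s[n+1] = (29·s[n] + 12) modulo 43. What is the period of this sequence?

We have s[0] = 21,  s[1] = 19,  s[2] = 4,  s[3] = 42,  s[4] = 26,  s[5] = 35,  s[6] = 38,  s[7] = 39,  s[8] = 25,  s[9] = 6,  s[10] = 14,  s[11] = 31,  s[12] = 8,  s[13] = 29,  s[14] = 36,  s[15] = 24,  s[16] = 20,  s[17] = 33,  s[18] = 23,  s[19] = 34,  s[20] = 9,  s[21] = 15,  s[22] = 17,  s[23] = 32,  s[24] = 37,  s[25] = 10,  s[26] = 1,  s[27] = 41,  s[28] = 40,  s[29] = 11,  s[30] = 30,  s[31] = 22,  s[32] = 5,  s[33] = 28,  s[34] = 7,  s[35] = 0,  s[36] = 12,  s[37] = 16,  s[38] = 3,  s[39] = 13,  s[40] = 2,  s[41] = 27,  s[42] = 21.
The sequence repeats with period 42.

42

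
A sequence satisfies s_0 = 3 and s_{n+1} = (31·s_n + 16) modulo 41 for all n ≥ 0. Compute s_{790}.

Listing terms: s_0 = 3; s_1 = 27; s_2 = 33; s_3 = 14; s_4 = 40; s_5 = 26; s_6 = 2; s_7 = 37; s_8 = 15; s_9 = 30; s_{10} = 3.
Since s_{10} = s_0 = 3, the sequence is periodic with period 10.
So s_{790} = s_{0 + ((790-0) mod 10)} = s_0 = 3.

3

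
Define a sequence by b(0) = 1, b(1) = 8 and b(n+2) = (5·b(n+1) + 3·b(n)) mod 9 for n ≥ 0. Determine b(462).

b(0) = 1, b(1) = 8, b(2) = 7, b(3) = 5, b(4) = 1, b(5) = 2, b(6) = 4, b(7) = 8, b(8) = 7.
Since (b(7), b(8)) = (b(1), b(2)) = (8, 7) (two consecutive terms determine the rest), the sequence is eventually periodic: after a pre-period of length 1 it cycles with period 6.
For n ≥ 1, b(n) depends only on (n - 1) mod 6. (462 - 1) mod 6 = 5, so b(462) = b(6) = 4.

4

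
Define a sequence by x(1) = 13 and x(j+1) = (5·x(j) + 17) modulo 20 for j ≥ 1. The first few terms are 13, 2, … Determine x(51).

We have x(1) = 13, x(2) = 2, x(3) = 7, x(4) = 12, x(5) = 17, x(6) = 2.
Since x(6) = x(2) = 2, the sequence is eventually periodic: after a pre-period of length 1 it cycles with period 4.
For j ≥ 2, x(j) depends only on (j - 2) mod 4. (51 - 2) mod 4 = 1, so x(51) = x(3) = 7.

7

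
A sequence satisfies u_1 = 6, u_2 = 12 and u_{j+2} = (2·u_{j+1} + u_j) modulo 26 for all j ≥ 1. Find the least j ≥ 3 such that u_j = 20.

u_1 = 6; u_2 = 12; u_3 = 4; u_4 = 20; u_5 = 18; u_6 = 4; u_7 = 0; u_8 = 4; u_9 = 8; u_{10} = 20; u_{11} = 22; u_{12} = 12; u_{13} = 20; u_{14} = 0; u_{15} = 20; u_{16} = 14; u_{17} = 22; u_{18} = 6; u_{19} = 8; u_{20} = 22; u_{21} = 0; u_{22} = 22; u_{23} = 18; u_{24} = 6; u_{25} = 4; u_{26} = 14; u_{27} = 6; u_{28} = 0; u_{29} = 6; u_{30} = 12.
The sequence repeats with period 28.
The value 20 first appears (with j ≥ 3) at u_4.

4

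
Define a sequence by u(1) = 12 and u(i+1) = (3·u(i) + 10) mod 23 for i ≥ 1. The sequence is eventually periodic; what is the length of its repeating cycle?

Listing terms: u(1) = 12, u(2) = 0, u(3) = 10, u(4) = 17, u(5) = 15, u(6) = 9, u(7) = 14, u(8) = 6, u(9) = 5, u(10) = 2, u(11) = 16, u(12) = 12.
Since u(12) = u(1) = 12, the sequence is periodic with period 11.

11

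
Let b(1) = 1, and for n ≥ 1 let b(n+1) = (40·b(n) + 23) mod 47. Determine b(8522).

41

We have b(1) = 1, b(2) = 16, b(3) = 5, b(4) = 35, b(5) = 13, b(6) = 26, b(7) = 29, b(8) = 8, b(9) = 14, b(10) = 19, b(11) = 31, b(12) = 41, b(13) = 18, b(14) = 38, b(15) = 39, b(16) = 32, b(17) = 34, b(18) = 20, b(19) = 24, b(20) = 43, b(21) = 4, b(22) = 42, b(23) = 11, b(24) = 40, b(25) = 25, b(26) = 36, b(27) = 6, b(28) = 28, b(29) = 15, b(30) = 12, b(31) = 33, b(32) = 27, b(33) = 22, b(34) = 10, b(35) = 0, b(36) = 23, b(37) = 3, b(38) = 2, b(39) = 9, b(40) = 7, b(41) = 21, b(42) = 17, b(43) = 45, b(44) = 37, b(45) = 46, b(46) = 30, b(47) = 1.
Since b(47) = b(1) = 1, the sequence is periodic with period 46.
(8522 - 1) mod 46 = 11, so b(8522) = b(12) = 41.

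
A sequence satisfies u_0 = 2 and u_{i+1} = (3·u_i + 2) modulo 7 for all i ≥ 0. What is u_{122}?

u_0 = 2,  u_1 = 1,  u_2 = 5,  u_3 = 3,  u_4 = 4,  u_5 = 0,  u_6 = 2.
The sequence repeats with period 6.
So u_{122} = u_{0 + ((122-0) mod 6)} = u_2 = 5.

5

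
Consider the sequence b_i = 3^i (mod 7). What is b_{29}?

5

We have b_0 = 1,  b_1 = 3,  b_2 = 2,  b_3 = 6,  b_4 = 4,  b_5 = 5,  b_6 = 1.
Since b_6 = b_0 = 1, the sequence is periodic with period 6.
(29 - 0) mod 6 = 5, so b_{29} = b_5 = 5.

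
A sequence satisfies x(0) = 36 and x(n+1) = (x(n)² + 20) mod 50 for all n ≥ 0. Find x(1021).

We have x(0) = 36,  x(1) = 16,  x(2) = 26,  x(3) = 46,  x(4) = 36.
The sequence repeats with period 4.
(1021 - 0) mod 4 = 1, so x(1021) = x(1) = 16.

16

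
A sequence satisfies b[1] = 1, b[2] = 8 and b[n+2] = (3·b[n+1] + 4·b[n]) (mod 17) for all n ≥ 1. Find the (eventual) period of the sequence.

4

Listing terms: b[1] = 1; b[2] = 8; b[3] = 11; b[4] = 14; b[5] = 1; b[6] = 8.
Since (b[5], b[6]) = (b[1], b[2]) = (1, 8) (two consecutive terms determine the rest), the sequence is periodic with period 4.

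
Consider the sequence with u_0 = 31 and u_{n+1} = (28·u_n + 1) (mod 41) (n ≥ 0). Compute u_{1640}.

31

u_0 = 31, u_1 = 8, u_2 = 20, u_3 = 28, u_4 = 6, u_5 = 5, u_6 = 18, u_7 = 13, u_8 = 37, u_9 = 12, u_{10} = 9, u_{11} = 7, u_{12} = 33, u_{13} = 23, u_{14} = 30, u_{15} = 21, u_{16} = 15, u_{17} = 11, u_{18} = 22, u_{19} = 2, u_{20} = 16, u_{21} = 39, u_{22} = 27, u_{23} = 19, u_{24} = 0, u_{25} = 1, u_{26} = 29, u_{27} = 34, u_{28} = 10, u_{29} = 35, u_{30} = 38, u_{31} = 40, u_{32} = 14, u_{33} = 24, u_{34} = 17, u_{35} = 26, u_{36} = 32, u_{37} = 36, u_{38} = 25, u_{39} = 4, u_{40} = 31.
The sequence repeats with period 40.
(1640 - 0) mod 40 = 0, so u_{1640} = u_0 = 31.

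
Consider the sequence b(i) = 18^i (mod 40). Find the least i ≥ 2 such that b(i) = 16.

b(1) = 18,  b(2) = 4,  b(3) = 32,  b(4) = 16,  b(5) = 8,  b(6) = 24,  b(7) = 32.
Since b(7) = b(3) = 32, the sequence is eventually periodic: after a pre-period of length 2 it cycles with period 4.
The value 16 first appears (with i ≥ 2) at b(4).

4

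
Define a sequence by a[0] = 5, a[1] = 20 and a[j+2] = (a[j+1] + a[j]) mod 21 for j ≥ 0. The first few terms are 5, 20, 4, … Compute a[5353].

8

Listing terms: a[0] = 5; a[1] = 20; a[2] = 4; a[3] = 3; a[4] = 7; a[5] = 10; a[6] = 17; a[7] = 6; a[8] = 2; a[9] = 8; a[10] = 10; a[11] = 18; a[12] = 7; a[13] = 4; a[14] = 11; a[15] = 15; a[16] = 5; a[17] = 20.
The sequence repeats with period 16.
So a[5353] = a[0 + ((5353-0) mod 16)] = a[9] = 8.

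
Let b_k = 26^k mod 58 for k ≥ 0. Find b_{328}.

Computing terms: b_0 = 1; b_1 = 26; b_2 = 38; b_3 = 2; b_4 = 52; b_5 = 18; b_6 = 4; b_7 = 46; b_8 = 36; b_9 = 8; b_{10} = 34; b_{11} = 14; b_{12} = 16; b_{13} = 10; b_{14} = 28; b_{15} = 32; b_{16} = 20; b_{17} = 56; b_{18} = 6; b_{19} = 40; b_{20} = 54; b_{21} = 12; b_{22} = 22; b_{23} = 50; b_{24} = 24; b_{25} = 44; b_{26} = 42; b_{27} = 48; b_{28} = 30; b_{29} = 26.
Since b_{29} = b_1 = 26, the sequence is eventually periodic: after a pre-period of length 1 it cycles with period 28.
For k ≥ 1, b_k depends only on (k - 1) mod 28. (328 - 1) mod 28 = 19, so b_{328} = b_{20} = 54.

54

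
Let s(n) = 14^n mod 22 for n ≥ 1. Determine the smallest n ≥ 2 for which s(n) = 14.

6

s(1) = 14; s(2) = 20; s(3) = 16; s(4) = 4; s(5) = 12; s(6) = 14.
Since s(6) = s(1) = 14, the sequence is periodic with period 5.
The value 14 next appears (with n ≥ 2) at s(6).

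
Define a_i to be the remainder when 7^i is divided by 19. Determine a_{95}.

Listing terms: a_0 = 1; a_1 = 7; a_2 = 11; a_3 = 1.
Since a_3 = a_0 = 1, the sequence is periodic with period 3.
(95 - 0) mod 3 = 2, so a_{95} = a_2 = 11.

11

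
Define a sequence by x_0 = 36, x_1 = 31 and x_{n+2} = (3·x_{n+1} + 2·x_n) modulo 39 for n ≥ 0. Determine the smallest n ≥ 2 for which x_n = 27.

10

x_0 = 36; x_1 = 31; x_2 = 9; x_3 = 11; x_4 = 12; x_5 = 19; x_6 = 3; x_7 = 8; x_8 = 30; x_9 = 28; x_{10} = 27; x_{11} = 20; x_{12} = 36; x_{13} = 31.
Since (x_{12}, x_{13}) = (x_0, x_1) = (36, 31) (two consecutive terms determine the rest), the sequence is periodic with period 12.
The value 27 first appears (with n ≥ 2) at x_{10}.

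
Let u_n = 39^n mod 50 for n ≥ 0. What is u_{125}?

u_0 = 1, u_1 = 39, u_2 = 21, u_3 = 19, u_4 = 41, u_5 = 49, u_6 = 11, u_7 = 29, u_8 = 31, u_9 = 9, u_{10} = 1.
The sequence repeats with period 10.
(125 - 0) mod 10 = 5, so u_{125} = u_5 = 49.

49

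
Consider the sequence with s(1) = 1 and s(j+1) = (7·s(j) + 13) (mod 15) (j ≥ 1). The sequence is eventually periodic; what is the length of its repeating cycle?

12

We have s(1) = 1,  s(2) = 5,  s(3) = 3,  s(4) = 4,  s(5) = 11,  s(6) = 0,  s(7) = 13,  s(8) = 14,  s(9) = 6,  s(10) = 10,  s(11) = 8,  s(12) = 9,  s(13) = 1.
Since s(13) = s(1) = 1, the sequence is periodic with period 12.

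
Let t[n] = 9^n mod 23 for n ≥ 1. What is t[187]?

t[1] = 9, t[2] = 12, t[3] = 16, t[4] = 6, t[5] = 8, t[6] = 3, t[7] = 4, t[8] = 13, t[9] = 2, t[10] = 18, t[11] = 1, t[12] = 9.
Since t[12] = t[1] = 9, the sequence is periodic with period 11.
(187 - 1) mod 11 = 10, so t[187] = t[11] = 1.

1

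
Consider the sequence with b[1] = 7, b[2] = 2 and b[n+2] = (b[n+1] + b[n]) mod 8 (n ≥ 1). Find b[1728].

Listing terms: b[1] = 7, b[2] = 2, b[3] = 1, b[4] = 3, b[5] = 4, b[6] = 7, b[7] = 3, b[8] = 2, b[9] = 5, b[10] = 7, b[11] = 4, b[12] = 3, b[13] = 7, b[14] = 2.
The sequence repeats with period 12.
So b[1728] = b[1 + ((1728-1) mod 12)] = b[12] = 3.

3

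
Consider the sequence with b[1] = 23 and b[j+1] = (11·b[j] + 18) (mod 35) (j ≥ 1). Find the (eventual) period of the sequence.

15

We have b[1] = 23, b[2] = 26, b[3] = 24, b[4] = 2, b[5] = 5, b[6] = 3, b[7] = 16, b[8] = 19, b[9] = 17, b[10] = 30, b[11] = 33, b[12] = 31, b[13] = 9, b[14] = 12, b[15] = 10, b[16] = 23.
Since b[16] = b[1] = 23, the sequence is periodic with period 15.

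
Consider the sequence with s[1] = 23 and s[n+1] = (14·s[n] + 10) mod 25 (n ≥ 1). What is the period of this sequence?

Listing terms: s[1] = 23, s[2] = 7, s[3] = 8, s[4] = 22, s[5] = 18, s[6] = 12, s[7] = 3, s[8] = 2, s[9] = 13, s[10] = 17, s[11] = 23.
Since s[11] = s[1] = 23, the sequence is periodic with period 10.

10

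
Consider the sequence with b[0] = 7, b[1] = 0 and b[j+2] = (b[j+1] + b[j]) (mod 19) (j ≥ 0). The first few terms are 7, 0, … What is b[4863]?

b[0] = 7; b[1] = 0; b[2] = 7; b[3] = 7; b[4] = 14; b[5] = 2; b[6] = 16; b[7] = 18; b[8] = 15; b[9] = 14; b[10] = 10; b[11] = 5; b[12] = 15; b[13] = 1; b[14] = 16; b[15] = 17; b[16] = 14; b[17] = 12; b[18] = 7; b[19] = 0.
Since (b[18], b[19]) = (b[0], b[1]) = (7, 0) (two consecutive terms determine the rest), the sequence is periodic with period 18.
So b[4863] = b[0 + ((4863-0) mod 18)] = b[3] = 7.

7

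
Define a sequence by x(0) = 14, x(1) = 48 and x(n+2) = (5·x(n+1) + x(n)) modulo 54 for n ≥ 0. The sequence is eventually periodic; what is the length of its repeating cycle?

8

Computing terms: x(0) = 14,  x(1) = 48,  x(2) = 38,  x(3) = 22,  x(4) = 40,  x(5) = 6,  x(6) = 16,  x(7) = 32,  x(8) = 14,  x(9) = 48.
The sequence repeats with period 8.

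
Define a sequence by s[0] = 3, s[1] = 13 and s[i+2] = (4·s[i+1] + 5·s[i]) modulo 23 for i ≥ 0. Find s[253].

Computing terms: s[0] = 3,  s[1] = 13,  s[2] = 21,  s[3] = 11,  s[4] = 11,  s[5] = 7,  s[6] = 14,  s[7] = 22,  s[8] = 20,  s[9] = 6,  s[10] = 9,  s[11] = 20,  s[12] = 10,  s[13] = 2,  s[14] = 12,  s[15] = 12,  s[16] = 16,  s[17] = 9,  s[18] = 1,  s[19] = 3,  s[20] = 17,  s[21] = 14,  s[22] = 3,  s[23] = 13.
Since (s[22], s[23]) = (s[0], s[1]) = (3, 13) (two consecutive terms determine the rest), the sequence is periodic with period 22.
So s[253] = s[0 + ((253-0) mod 22)] = s[11] = 20.

20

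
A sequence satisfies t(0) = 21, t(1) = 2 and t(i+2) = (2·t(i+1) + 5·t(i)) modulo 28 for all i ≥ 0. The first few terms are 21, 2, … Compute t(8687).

t(0) = 21, t(1) = 2, t(2) = 25, t(3) = 4, t(4) = 21, t(5) = 6, t(6) = 5, t(7) = 12, t(8) = 21, t(9) = 18, t(10) = 1, t(11) = 8, t(12) = 21, t(13) = 26, t(14) = 17, t(15) = 24, t(16) = 21, t(17) = 22, t(18) = 9, t(19) = 16, t(20) = 21, t(21) = 10, t(22) = 13, t(23) = 20, t(24) = 21, t(25) = 2.
The sequence repeats with period 24.
So t(8687) = t(0 + ((8687-0) mod 24)) = t(23) = 20.

20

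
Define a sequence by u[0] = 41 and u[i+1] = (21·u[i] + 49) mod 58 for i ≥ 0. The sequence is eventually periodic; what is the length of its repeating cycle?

28

Computing terms: u[0] = 41; u[1] = 40; u[2] = 19; u[3] = 42; u[4] = 3; u[5] = 54; u[6] = 23; u[7] = 10; u[8] = 27; u[9] = 36; u[10] = 51; u[11] = 18; u[12] = 21; u[13] = 26; u[14] = 15; u[15] = 16; u[16] = 37; u[17] = 14; u[18] = 53; u[19] = 2; u[20] = 33; u[21] = 46; u[22] = 29; u[23] = 20; u[24] = 5; u[25] = 38; u[26] = 35; u[27] = 30; u[28] = 41.
Since u[28] = u[0] = 41, the sequence is periodic with period 28.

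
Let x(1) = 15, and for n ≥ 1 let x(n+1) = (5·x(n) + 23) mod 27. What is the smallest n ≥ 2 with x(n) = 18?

We have x(1) = 15; x(2) = 17; x(3) = 0; x(4) = 23; x(5) = 3; x(6) = 11; x(7) = 24; x(8) = 8; x(9) = 9; x(10) = 14; x(11) = 12; x(12) = 2; x(13) = 6; x(14) = 26; x(15) = 18; x(16) = 5; x(17) = 21; x(18) = 20; x(19) = 15.
The sequence repeats with period 18.
The value 18 first appears (with n ≥ 2) at x(15).

15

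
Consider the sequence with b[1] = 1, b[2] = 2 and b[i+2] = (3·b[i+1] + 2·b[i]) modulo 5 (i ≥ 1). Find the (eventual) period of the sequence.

b[1] = 1, b[2] = 2, b[3] = 3, b[4] = 3, b[5] = 0, b[6] = 1, b[7] = 3, b[8] = 1, b[9] = 4, b[10] = 4, b[11] = 0, b[12] = 3, b[13] = 4, b[14] = 3, b[15] = 2, b[16] = 2, b[17] = 0, b[18] = 4, b[19] = 2, b[20] = 4, b[21] = 1, b[22] = 1, b[23] = 0, b[24] = 2, b[25] = 1, b[26] = 2.
The sequence repeats with period 24.

24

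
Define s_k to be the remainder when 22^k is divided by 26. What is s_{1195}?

s_0 = 1,  s_1 = 22,  s_2 = 16,  s_3 = 14,  s_4 = 22.
Since s_4 = s_1 = 22, the sequence is eventually periodic: after a pre-period of length 1 it cycles with period 3.
For k ≥ 1, s_k depends only on (k - 1) mod 3. (1195 - 1) mod 3 = 0, so s_{1195} = s_1 = 22.

22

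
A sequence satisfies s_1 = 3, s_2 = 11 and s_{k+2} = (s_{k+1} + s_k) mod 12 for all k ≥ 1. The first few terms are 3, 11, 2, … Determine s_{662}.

7

Listing terms: s_1 = 3,  s_2 = 11,  s_3 = 2,  s_4 = 1,  s_5 = 3,  s_6 = 4,  s_7 = 7,  s_8 = 11,  s_9 = 6,  s_{10} = 5,  s_{11} = 11,  s_{12} = 4,  s_{13} = 3,  s_{14} = 7,  s_{15} = 10,  s_{16} = 5,  s_{17} = 3,  s_{18} = 8,  s_{19} = 11,  s_{20} = 7,  s_{21} = 6,  s_{22} = 1,  s_{23} = 7,  s_{24} = 8,  s_{25} = 3,  s_{26} = 11.
The sequence repeats with period 24.
So s_{662} = s_{1 + ((662-1) mod 24)} = s_{14} = 7.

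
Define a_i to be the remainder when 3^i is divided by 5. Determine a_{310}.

a_0 = 1, a_1 = 3, a_2 = 4, a_3 = 2, a_4 = 1.
The sequence repeats with period 4.
So a_{310} = a_{0 + ((310-0) mod 4)} = a_2 = 4.

4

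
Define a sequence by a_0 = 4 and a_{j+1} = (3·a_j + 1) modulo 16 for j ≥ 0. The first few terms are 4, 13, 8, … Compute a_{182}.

a_0 = 4,  a_1 = 13,  a_2 = 8,  a_3 = 9,  a_4 = 12,  a_5 = 5,  a_6 = 0,  a_7 = 1,  a_8 = 4.
Since a_8 = a_0 = 4, the sequence is periodic with period 8.
(182 - 0) mod 8 = 6, so a_{182} = a_6 = 0.

0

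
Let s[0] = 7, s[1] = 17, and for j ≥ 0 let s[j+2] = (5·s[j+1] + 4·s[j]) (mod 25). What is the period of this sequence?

s[0] = 7; s[1] = 17; s[2] = 13; s[3] = 8; s[4] = 17; s[5] = 17; s[6] = 3; s[7] = 8; s[8] = 2; s[9] = 17; s[10] = 18; s[11] = 8; s[12] = 12; s[13] = 17; s[14] = 8; s[15] = 8; s[16] = 22; s[17] = 17; s[18] = 23; s[19] = 8; s[20] = 7; s[21] = 17.
The sequence repeats with period 20.

20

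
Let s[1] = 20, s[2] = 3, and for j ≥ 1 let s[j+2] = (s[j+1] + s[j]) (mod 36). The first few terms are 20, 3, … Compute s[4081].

Listing terms: s[1] = 20, s[2] = 3, s[3] = 23, s[4] = 26, s[5] = 13, s[6] = 3, s[7] = 16, s[8] = 19, s[9] = 35, s[10] = 18, s[11] = 17, s[12] = 35, s[13] = 16, s[14] = 15, s[15] = 31, s[16] = 10, s[17] = 5, s[18] = 15, s[19] = 20, s[20] = 35, s[21] = 19, s[22] = 18, s[23] = 1, s[24] = 19, s[25] = 20, s[26] = 3.
The sequence repeats with period 24.
(4081 - 1) mod 24 = 0, so s[4081] = s[1] = 20.

20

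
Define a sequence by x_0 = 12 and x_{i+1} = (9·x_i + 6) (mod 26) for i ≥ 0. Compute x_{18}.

12

x_0 = 12,  x_1 = 10,  x_2 = 18,  x_3 = 12.
Since x_3 = x_0 = 12, the sequence is periodic with period 3.
So x_{18} = x_{0 + ((18-0) mod 3)} = x_0 = 12.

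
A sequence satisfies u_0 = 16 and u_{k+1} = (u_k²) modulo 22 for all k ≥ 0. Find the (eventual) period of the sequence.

Computing terms: u_0 = 16; u_1 = 14; u_2 = 20; u_3 = 4; u_4 = 16.
Since u_4 = u_0 = 16, the sequence is periodic with period 4.

4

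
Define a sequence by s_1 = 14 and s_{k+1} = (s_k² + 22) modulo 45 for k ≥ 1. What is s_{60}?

8

s_1 = 14,  s_2 = 38,  s_3 = 26,  s_4 = 23,  s_5 = 11,  s_6 = 8,  s_7 = 41,  s_8 = 38.
Since s_8 = s_2 = 38, the sequence is eventually periodic: after a pre-period of length 1 it cycles with period 6.
For k ≥ 2, s_k depends only on (k - 2) mod 6. (60 - 2) mod 6 = 4, so s_{60} = s_6 = 8.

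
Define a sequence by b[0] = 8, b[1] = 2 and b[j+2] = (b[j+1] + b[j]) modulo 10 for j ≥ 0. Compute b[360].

We have b[0] = 8, b[1] = 2, b[2] = 0, b[3] = 2, b[4] = 2, b[5] = 4, b[6] = 6, b[7] = 0, b[8] = 6, b[9] = 6, b[10] = 2, b[11] = 8, b[12] = 0, b[13] = 8, b[14] = 8, b[15] = 6, b[16] = 4, b[17] = 0, b[18] = 4, b[19] = 4, b[20] = 8, b[21] = 2.
Since (b[20], b[21]) = (b[0], b[1]) = (8, 2) (two consecutive terms determine the rest), the sequence is periodic with period 20.
(360 - 0) mod 20 = 0, so b[360] = b[0] = 8.

8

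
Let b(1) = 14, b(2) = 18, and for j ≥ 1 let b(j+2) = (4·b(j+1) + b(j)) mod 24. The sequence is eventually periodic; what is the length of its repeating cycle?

8

We have b(1) = 14,  b(2) = 18,  b(3) = 14,  b(4) = 2,  b(5) = 22,  b(6) = 18,  b(7) = 22,  b(8) = 10,  b(9) = 14,  b(10) = 18.
The sequence repeats with period 8.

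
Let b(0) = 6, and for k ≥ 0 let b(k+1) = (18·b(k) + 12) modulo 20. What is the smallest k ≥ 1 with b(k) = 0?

1

b(0) = 6; b(1) = 0; b(2) = 12; b(3) = 8; b(4) = 16; b(5) = 0.
Since b(5) = b(1) = 0, the sequence is eventually periodic: after a pre-period of length 1 it cycles with period 4.
The value 0 first appears (with k ≥ 1) at b(1).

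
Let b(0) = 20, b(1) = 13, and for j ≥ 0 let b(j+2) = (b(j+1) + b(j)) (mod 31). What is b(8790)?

We have b(0) = 20,  b(1) = 13,  b(2) = 2,  b(3) = 15,  b(4) = 17,  b(5) = 1,  b(6) = 18,  b(7) = 19,  b(8) = 6,  b(9) = 25,  b(10) = 0,  b(11) = 25,  b(12) = 25,  b(13) = 19,  b(14) = 13,  b(15) = 1,  b(16) = 14,  b(17) = 15,  b(18) = 29,  b(19) = 13,  b(20) = 11,  b(21) = 24,  b(22) = 4,  b(23) = 28,  b(24) = 1,  b(25) = 29,  b(26) = 30,  b(27) = 28,  b(28) = 27,  b(29) = 24,  b(30) = 20,  b(31) = 13.
Since (b(30), b(31)) = (b(0), b(1)) = (20, 13) (two consecutive terms determine the rest), the sequence is periodic with period 30.
(8790 - 0) mod 30 = 0, so b(8790) = b(0) = 20.

20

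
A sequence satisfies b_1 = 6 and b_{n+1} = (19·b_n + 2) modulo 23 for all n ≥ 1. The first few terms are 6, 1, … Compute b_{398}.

1

We have b_1 = 6, b_2 = 1, b_3 = 21, b_4 = 10, b_5 = 8, b_6 = 16, b_7 = 7, b_8 = 20, b_9 = 14, b_{10} = 15, b_{11} = 11, b_{12} = 4, b_{13} = 9, b_{14} = 12, b_{15} = 0, b_{16} = 2, b_{17} = 17, b_{18} = 3, b_{19} = 13, b_{20} = 19, b_{21} = 18, b_{22} = 22, b_{23} = 6.
Since b_{23} = b_1 = 6, the sequence is periodic with period 22.
(398 - 1) mod 22 = 1, so b_{398} = b_2 = 1.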